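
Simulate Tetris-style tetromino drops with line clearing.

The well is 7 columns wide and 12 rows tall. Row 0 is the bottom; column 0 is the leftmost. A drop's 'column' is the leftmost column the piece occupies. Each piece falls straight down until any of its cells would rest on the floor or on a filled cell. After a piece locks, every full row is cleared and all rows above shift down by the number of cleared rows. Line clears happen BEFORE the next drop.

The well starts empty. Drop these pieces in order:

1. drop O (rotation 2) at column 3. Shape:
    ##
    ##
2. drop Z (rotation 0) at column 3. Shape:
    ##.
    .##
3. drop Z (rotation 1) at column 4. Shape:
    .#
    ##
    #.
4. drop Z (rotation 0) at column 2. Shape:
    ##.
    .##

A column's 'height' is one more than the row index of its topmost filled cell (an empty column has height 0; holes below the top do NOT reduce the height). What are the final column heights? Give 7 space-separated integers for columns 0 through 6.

Drop 1: O rot2 at col 3 lands with bottom-row=0; cleared 0 line(s) (total 0); column heights now [0 0 0 2 2 0 0], max=2
Drop 2: Z rot0 at col 3 lands with bottom-row=2; cleared 0 line(s) (total 0); column heights now [0 0 0 4 4 3 0], max=4
Drop 3: Z rot1 at col 4 lands with bottom-row=4; cleared 0 line(s) (total 0); column heights now [0 0 0 4 6 7 0], max=7
Drop 4: Z rot0 at col 2 lands with bottom-row=6; cleared 0 line(s) (total 0); column heights now [0 0 8 8 7 7 0], max=8

Answer: 0 0 8 8 7 7 0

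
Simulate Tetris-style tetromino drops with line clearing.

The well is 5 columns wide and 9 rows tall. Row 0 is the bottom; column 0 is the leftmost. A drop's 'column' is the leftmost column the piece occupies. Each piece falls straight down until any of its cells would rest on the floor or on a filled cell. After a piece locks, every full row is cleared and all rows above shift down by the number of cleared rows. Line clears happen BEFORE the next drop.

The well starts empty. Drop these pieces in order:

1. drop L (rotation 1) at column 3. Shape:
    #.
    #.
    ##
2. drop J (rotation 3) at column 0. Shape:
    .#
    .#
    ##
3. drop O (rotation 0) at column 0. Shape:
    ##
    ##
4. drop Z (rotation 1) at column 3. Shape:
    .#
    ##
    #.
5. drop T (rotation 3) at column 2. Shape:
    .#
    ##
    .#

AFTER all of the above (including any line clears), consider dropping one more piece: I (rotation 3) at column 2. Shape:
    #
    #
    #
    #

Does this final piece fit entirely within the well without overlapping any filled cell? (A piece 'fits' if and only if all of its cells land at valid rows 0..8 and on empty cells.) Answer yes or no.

Answer: no

Derivation:
Drop 1: L rot1 at col 3 lands with bottom-row=0; cleared 0 line(s) (total 0); column heights now [0 0 0 3 1], max=3
Drop 2: J rot3 at col 0 lands with bottom-row=0; cleared 0 line(s) (total 0); column heights now [1 3 0 3 1], max=3
Drop 3: O rot0 at col 0 lands with bottom-row=3; cleared 0 line(s) (total 0); column heights now [5 5 0 3 1], max=5
Drop 4: Z rot1 at col 3 lands with bottom-row=3; cleared 0 line(s) (total 0); column heights now [5 5 0 5 6], max=6
Drop 5: T rot3 at col 2 lands with bottom-row=5; cleared 0 line(s) (total 0); column heights now [5 5 7 8 6], max=8
Test piece I rot3 at col 2 (width 1): heights before test = [5 5 7 8 6]; fits = False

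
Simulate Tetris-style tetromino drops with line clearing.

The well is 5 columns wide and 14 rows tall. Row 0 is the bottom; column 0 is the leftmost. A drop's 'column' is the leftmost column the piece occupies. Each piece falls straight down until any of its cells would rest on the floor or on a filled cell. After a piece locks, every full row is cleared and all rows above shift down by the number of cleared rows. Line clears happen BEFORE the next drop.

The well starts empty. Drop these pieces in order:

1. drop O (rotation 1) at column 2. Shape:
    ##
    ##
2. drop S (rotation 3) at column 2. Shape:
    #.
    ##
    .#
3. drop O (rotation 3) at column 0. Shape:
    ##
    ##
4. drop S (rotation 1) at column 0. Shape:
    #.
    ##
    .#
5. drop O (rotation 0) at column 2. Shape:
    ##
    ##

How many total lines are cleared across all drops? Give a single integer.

Drop 1: O rot1 at col 2 lands with bottom-row=0; cleared 0 line(s) (total 0); column heights now [0 0 2 2 0], max=2
Drop 2: S rot3 at col 2 lands with bottom-row=2; cleared 0 line(s) (total 0); column heights now [0 0 5 4 0], max=5
Drop 3: O rot3 at col 0 lands with bottom-row=0; cleared 0 line(s) (total 0); column heights now [2 2 5 4 0], max=5
Drop 4: S rot1 at col 0 lands with bottom-row=2; cleared 0 line(s) (total 0); column heights now [5 4 5 4 0], max=5
Drop 5: O rot0 at col 2 lands with bottom-row=5; cleared 0 line(s) (total 0); column heights now [5 4 7 7 0], max=7

Answer: 0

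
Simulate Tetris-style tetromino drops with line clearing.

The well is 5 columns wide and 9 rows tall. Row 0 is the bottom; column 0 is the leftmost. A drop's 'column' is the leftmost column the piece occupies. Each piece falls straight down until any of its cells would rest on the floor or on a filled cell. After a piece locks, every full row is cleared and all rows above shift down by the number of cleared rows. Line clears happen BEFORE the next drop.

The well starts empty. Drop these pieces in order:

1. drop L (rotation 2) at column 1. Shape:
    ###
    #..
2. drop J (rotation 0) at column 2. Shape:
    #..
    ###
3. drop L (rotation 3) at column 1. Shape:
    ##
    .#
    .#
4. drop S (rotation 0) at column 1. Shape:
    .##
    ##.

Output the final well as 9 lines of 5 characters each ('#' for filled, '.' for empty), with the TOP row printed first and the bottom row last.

Answer: ..##.
.##..
.##..
..#..
..#..
..#..
..###
.###.
.#...

Derivation:
Drop 1: L rot2 at col 1 lands with bottom-row=0; cleared 0 line(s) (total 0); column heights now [0 2 2 2 0], max=2
Drop 2: J rot0 at col 2 lands with bottom-row=2; cleared 0 line(s) (total 0); column heights now [0 2 4 3 3], max=4
Drop 3: L rot3 at col 1 lands with bottom-row=4; cleared 0 line(s) (total 0); column heights now [0 7 7 3 3], max=7
Drop 4: S rot0 at col 1 lands with bottom-row=7; cleared 0 line(s) (total 0); column heights now [0 8 9 9 3], max=9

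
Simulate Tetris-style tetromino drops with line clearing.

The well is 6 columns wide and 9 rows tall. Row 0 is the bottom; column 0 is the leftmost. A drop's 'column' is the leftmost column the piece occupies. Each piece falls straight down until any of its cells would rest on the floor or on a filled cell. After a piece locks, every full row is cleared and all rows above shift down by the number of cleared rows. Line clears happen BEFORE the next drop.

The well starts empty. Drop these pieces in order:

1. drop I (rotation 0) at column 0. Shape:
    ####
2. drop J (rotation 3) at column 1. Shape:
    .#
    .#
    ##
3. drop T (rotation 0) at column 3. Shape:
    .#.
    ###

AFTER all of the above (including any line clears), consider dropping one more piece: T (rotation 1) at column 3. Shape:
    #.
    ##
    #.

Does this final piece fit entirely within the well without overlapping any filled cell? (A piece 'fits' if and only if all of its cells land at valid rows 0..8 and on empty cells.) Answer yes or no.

Answer: yes

Derivation:
Drop 1: I rot0 at col 0 lands with bottom-row=0; cleared 0 line(s) (total 0); column heights now [1 1 1 1 0 0], max=1
Drop 2: J rot3 at col 1 lands with bottom-row=1; cleared 0 line(s) (total 0); column heights now [1 2 4 1 0 0], max=4
Drop 3: T rot0 at col 3 lands with bottom-row=1; cleared 0 line(s) (total 0); column heights now [1 2 4 2 3 2], max=4
Test piece T rot1 at col 3 (width 2): heights before test = [1 2 4 2 3 2]; fits = True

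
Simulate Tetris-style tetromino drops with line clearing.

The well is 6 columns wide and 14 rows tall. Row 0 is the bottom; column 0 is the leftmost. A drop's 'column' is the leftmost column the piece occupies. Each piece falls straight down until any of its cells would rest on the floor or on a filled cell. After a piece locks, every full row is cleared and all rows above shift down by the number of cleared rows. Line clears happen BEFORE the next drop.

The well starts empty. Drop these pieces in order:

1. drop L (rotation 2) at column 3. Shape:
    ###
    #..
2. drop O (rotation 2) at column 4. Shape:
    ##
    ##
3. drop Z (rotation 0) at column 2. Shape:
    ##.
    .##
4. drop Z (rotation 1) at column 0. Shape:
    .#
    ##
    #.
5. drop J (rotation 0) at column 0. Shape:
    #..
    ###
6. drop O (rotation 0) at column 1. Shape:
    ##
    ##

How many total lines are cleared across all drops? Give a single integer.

Drop 1: L rot2 at col 3 lands with bottom-row=0; cleared 0 line(s) (total 0); column heights now [0 0 0 2 2 2], max=2
Drop 2: O rot2 at col 4 lands with bottom-row=2; cleared 0 line(s) (total 0); column heights now [0 0 0 2 4 4], max=4
Drop 3: Z rot0 at col 2 lands with bottom-row=4; cleared 0 line(s) (total 0); column heights now [0 0 6 6 5 4], max=6
Drop 4: Z rot1 at col 0 lands with bottom-row=0; cleared 0 line(s) (total 0); column heights now [2 3 6 6 5 4], max=6
Drop 5: J rot0 at col 0 lands with bottom-row=6; cleared 0 line(s) (total 0); column heights now [8 7 7 6 5 4], max=8
Drop 6: O rot0 at col 1 lands with bottom-row=7; cleared 0 line(s) (total 0); column heights now [8 9 9 6 5 4], max=9

Answer: 0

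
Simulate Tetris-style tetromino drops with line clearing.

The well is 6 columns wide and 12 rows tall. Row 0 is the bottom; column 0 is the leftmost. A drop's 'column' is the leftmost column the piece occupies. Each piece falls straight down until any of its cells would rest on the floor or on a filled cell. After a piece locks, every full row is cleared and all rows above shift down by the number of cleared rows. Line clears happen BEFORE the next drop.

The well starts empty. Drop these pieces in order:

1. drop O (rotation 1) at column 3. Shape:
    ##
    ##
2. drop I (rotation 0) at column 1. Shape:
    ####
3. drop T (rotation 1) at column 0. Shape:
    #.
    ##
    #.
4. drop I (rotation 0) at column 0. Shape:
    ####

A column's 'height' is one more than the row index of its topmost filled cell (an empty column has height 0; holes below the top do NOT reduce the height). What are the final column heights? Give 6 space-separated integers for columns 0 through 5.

Drop 1: O rot1 at col 3 lands with bottom-row=0; cleared 0 line(s) (total 0); column heights now [0 0 0 2 2 0], max=2
Drop 2: I rot0 at col 1 lands with bottom-row=2; cleared 0 line(s) (total 0); column heights now [0 3 3 3 3 0], max=3
Drop 3: T rot1 at col 0 lands with bottom-row=2; cleared 0 line(s) (total 0); column heights now [5 4 3 3 3 0], max=5
Drop 4: I rot0 at col 0 lands with bottom-row=5; cleared 0 line(s) (total 0); column heights now [6 6 6 6 3 0], max=6

Answer: 6 6 6 6 3 0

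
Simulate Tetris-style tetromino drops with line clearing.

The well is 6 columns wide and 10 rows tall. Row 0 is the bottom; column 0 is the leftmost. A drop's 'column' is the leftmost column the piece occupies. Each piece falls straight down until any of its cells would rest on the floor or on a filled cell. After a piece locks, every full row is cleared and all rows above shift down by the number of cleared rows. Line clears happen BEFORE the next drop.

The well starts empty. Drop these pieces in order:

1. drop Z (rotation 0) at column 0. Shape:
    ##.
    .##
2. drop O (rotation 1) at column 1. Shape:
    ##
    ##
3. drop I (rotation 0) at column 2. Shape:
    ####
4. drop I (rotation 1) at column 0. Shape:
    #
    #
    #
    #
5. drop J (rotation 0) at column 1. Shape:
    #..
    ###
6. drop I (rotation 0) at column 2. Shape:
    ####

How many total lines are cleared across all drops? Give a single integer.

Answer: 0

Derivation:
Drop 1: Z rot0 at col 0 lands with bottom-row=0; cleared 0 line(s) (total 0); column heights now [2 2 1 0 0 0], max=2
Drop 2: O rot1 at col 1 lands with bottom-row=2; cleared 0 line(s) (total 0); column heights now [2 4 4 0 0 0], max=4
Drop 3: I rot0 at col 2 lands with bottom-row=4; cleared 0 line(s) (total 0); column heights now [2 4 5 5 5 5], max=5
Drop 4: I rot1 at col 0 lands with bottom-row=2; cleared 0 line(s) (total 0); column heights now [6 4 5 5 5 5], max=6
Drop 5: J rot0 at col 1 lands with bottom-row=5; cleared 0 line(s) (total 0); column heights now [6 7 6 6 5 5], max=7
Drop 6: I rot0 at col 2 lands with bottom-row=6; cleared 0 line(s) (total 0); column heights now [6 7 7 7 7 7], max=7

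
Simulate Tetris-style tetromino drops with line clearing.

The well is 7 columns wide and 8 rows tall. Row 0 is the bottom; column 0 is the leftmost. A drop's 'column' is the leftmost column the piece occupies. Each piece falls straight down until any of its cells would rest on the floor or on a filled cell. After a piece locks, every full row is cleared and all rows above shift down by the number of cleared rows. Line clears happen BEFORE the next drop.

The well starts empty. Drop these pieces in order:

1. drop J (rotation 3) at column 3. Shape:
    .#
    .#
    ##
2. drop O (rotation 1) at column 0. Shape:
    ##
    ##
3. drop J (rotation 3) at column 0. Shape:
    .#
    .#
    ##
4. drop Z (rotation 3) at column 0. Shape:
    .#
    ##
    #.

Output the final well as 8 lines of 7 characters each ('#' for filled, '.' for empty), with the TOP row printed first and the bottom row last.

Drop 1: J rot3 at col 3 lands with bottom-row=0; cleared 0 line(s) (total 0); column heights now [0 0 0 1 3 0 0], max=3
Drop 2: O rot1 at col 0 lands with bottom-row=0; cleared 0 line(s) (total 0); column heights now [2 2 0 1 3 0 0], max=3
Drop 3: J rot3 at col 0 lands with bottom-row=2; cleared 0 line(s) (total 0); column heights now [3 5 0 1 3 0 0], max=5
Drop 4: Z rot3 at col 0 lands with bottom-row=4; cleared 0 line(s) (total 0); column heights now [6 7 0 1 3 0 0], max=7

Answer: .......
.#.....
##.....
##.....
.#.....
##..#..
##..#..
##.##..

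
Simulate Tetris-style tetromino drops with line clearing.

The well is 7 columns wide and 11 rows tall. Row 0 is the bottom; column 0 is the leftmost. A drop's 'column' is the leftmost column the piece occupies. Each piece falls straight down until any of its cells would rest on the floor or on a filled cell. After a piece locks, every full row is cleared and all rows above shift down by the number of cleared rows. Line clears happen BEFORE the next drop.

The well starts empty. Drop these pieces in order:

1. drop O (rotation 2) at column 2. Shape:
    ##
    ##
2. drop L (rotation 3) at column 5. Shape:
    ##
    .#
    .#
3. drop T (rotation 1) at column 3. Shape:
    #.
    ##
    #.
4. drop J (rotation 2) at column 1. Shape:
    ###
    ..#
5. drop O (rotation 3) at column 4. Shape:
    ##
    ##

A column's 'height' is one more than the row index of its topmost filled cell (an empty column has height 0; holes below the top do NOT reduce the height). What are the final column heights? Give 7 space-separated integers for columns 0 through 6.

Answer: 0 7 7 7 6 6 3

Derivation:
Drop 1: O rot2 at col 2 lands with bottom-row=0; cleared 0 line(s) (total 0); column heights now [0 0 2 2 0 0 0], max=2
Drop 2: L rot3 at col 5 lands with bottom-row=0; cleared 0 line(s) (total 0); column heights now [0 0 2 2 0 3 3], max=3
Drop 3: T rot1 at col 3 lands with bottom-row=2; cleared 0 line(s) (total 0); column heights now [0 0 2 5 4 3 3], max=5
Drop 4: J rot2 at col 1 lands with bottom-row=5; cleared 0 line(s) (total 0); column heights now [0 7 7 7 4 3 3], max=7
Drop 5: O rot3 at col 4 lands with bottom-row=4; cleared 0 line(s) (total 0); column heights now [0 7 7 7 6 6 3], max=7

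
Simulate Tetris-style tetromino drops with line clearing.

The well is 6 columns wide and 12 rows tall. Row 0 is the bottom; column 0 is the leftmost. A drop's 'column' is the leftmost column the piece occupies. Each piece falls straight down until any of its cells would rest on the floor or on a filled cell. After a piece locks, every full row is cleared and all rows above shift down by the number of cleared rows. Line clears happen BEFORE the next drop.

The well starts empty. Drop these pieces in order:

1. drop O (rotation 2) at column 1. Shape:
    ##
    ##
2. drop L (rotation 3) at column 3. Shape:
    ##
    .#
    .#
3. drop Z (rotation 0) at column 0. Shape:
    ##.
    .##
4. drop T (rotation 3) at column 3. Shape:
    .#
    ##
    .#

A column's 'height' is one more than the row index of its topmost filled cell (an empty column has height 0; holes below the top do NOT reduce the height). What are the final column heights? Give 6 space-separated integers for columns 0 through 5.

Answer: 4 4 3 5 6 0

Derivation:
Drop 1: O rot2 at col 1 lands with bottom-row=0; cleared 0 line(s) (total 0); column heights now [0 2 2 0 0 0], max=2
Drop 2: L rot3 at col 3 lands with bottom-row=0; cleared 0 line(s) (total 0); column heights now [0 2 2 3 3 0], max=3
Drop 3: Z rot0 at col 0 lands with bottom-row=2; cleared 0 line(s) (total 0); column heights now [4 4 3 3 3 0], max=4
Drop 4: T rot3 at col 3 lands with bottom-row=3; cleared 0 line(s) (total 0); column heights now [4 4 3 5 6 0], max=6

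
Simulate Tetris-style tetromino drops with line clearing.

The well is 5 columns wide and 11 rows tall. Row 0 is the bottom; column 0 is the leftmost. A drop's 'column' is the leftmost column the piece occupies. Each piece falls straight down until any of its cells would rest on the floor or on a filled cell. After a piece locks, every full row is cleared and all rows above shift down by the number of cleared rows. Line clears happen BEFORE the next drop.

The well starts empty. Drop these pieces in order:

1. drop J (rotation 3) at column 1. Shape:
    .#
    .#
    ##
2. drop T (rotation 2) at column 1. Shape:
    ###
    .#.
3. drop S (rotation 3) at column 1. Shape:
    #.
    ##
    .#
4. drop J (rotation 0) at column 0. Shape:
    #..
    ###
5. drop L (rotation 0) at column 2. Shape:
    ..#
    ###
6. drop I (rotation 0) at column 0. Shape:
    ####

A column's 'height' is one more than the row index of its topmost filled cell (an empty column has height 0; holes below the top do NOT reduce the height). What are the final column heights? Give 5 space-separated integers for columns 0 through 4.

Drop 1: J rot3 at col 1 lands with bottom-row=0; cleared 0 line(s) (total 0); column heights now [0 1 3 0 0], max=3
Drop 2: T rot2 at col 1 lands with bottom-row=3; cleared 0 line(s) (total 0); column heights now [0 5 5 5 0], max=5
Drop 3: S rot3 at col 1 lands with bottom-row=5; cleared 0 line(s) (total 0); column heights now [0 8 7 5 0], max=8
Drop 4: J rot0 at col 0 lands with bottom-row=8; cleared 0 line(s) (total 0); column heights now [10 9 9 5 0], max=10
Drop 5: L rot0 at col 2 lands with bottom-row=9; cleared 0 line(s) (total 0); column heights now [10 9 10 10 11], max=11
Drop 6: I rot0 at col 0 lands with bottom-row=10; cleared 1 line(s) (total 1); column heights now [10 9 10 10 10], max=10

Answer: 10 9 10 10 10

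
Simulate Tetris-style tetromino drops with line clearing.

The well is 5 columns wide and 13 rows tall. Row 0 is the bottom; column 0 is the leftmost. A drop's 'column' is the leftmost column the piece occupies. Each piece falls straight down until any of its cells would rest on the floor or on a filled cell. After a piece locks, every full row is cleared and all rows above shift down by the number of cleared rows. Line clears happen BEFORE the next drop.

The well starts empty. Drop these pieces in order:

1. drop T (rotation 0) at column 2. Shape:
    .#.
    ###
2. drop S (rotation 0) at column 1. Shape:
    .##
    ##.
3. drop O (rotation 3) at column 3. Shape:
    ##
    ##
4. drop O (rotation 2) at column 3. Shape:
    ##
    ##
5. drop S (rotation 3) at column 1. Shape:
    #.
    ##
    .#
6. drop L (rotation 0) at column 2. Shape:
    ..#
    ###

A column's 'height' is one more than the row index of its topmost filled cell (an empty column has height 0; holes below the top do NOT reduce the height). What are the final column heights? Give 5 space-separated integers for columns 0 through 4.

Drop 1: T rot0 at col 2 lands with bottom-row=0; cleared 0 line(s) (total 0); column heights now [0 0 1 2 1], max=2
Drop 2: S rot0 at col 1 lands with bottom-row=1; cleared 0 line(s) (total 0); column heights now [0 2 3 3 1], max=3
Drop 3: O rot3 at col 3 lands with bottom-row=3; cleared 0 line(s) (total 0); column heights now [0 2 3 5 5], max=5
Drop 4: O rot2 at col 3 lands with bottom-row=5; cleared 0 line(s) (total 0); column heights now [0 2 3 7 7], max=7
Drop 5: S rot3 at col 1 lands with bottom-row=3; cleared 0 line(s) (total 0); column heights now [0 6 5 7 7], max=7
Drop 6: L rot0 at col 2 lands with bottom-row=7; cleared 0 line(s) (total 0); column heights now [0 6 8 8 9], max=9

Answer: 0 6 8 8 9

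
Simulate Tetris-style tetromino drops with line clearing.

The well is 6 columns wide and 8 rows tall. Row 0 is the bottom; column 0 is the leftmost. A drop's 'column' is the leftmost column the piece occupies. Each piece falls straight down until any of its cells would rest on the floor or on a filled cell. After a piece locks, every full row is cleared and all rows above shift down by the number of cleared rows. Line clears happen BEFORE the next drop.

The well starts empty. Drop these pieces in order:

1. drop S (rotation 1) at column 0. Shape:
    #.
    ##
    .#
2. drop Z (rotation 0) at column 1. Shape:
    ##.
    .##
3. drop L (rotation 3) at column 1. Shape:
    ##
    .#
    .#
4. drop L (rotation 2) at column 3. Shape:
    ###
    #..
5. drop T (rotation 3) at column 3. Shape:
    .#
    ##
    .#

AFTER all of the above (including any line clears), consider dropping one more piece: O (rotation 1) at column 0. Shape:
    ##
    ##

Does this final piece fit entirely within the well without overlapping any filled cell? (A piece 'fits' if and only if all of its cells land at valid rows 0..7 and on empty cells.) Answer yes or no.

Drop 1: S rot1 at col 0 lands with bottom-row=0; cleared 0 line(s) (total 0); column heights now [3 2 0 0 0 0], max=3
Drop 2: Z rot0 at col 1 lands with bottom-row=1; cleared 0 line(s) (total 0); column heights now [3 3 3 2 0 0], max=3
Drop 3: L rot3 at col 1 lands with bottom-row=3; cleared 0 line(s) (total 0); column heights now [3 6 6 2 0 0], max=6
Drop 4: L rot2 at col 3 lands with bottom-row=2; cleared 0 line(s) (total 0); column heights now [3 6 6 4 4 4], max=6
Drop 5: T rot3 at col 3 lands with bottom-row=4; cleared 0 line(s) (total 0); column heights now [3 6 6 6 7 4], max=7
Test piece O rot1 at col 0 (width 2): heights before test = [3 6 6 6 7 4]; fits = True

Answer: yes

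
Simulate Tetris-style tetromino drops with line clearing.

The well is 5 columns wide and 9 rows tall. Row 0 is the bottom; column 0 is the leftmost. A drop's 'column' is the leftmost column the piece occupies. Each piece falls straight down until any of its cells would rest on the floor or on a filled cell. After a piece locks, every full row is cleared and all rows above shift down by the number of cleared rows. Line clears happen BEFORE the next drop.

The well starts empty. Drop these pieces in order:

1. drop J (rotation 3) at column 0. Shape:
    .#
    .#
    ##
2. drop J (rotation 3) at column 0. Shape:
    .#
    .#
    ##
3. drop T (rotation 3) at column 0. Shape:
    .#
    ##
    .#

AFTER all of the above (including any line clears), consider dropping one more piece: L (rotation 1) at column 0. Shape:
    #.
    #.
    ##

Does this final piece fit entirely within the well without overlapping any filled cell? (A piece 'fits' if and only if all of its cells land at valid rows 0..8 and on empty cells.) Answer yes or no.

Answer: no

Derivation:
Drop 1: J rot3 at col 0 lands with bottom-row=0; cleared 0 line(s) (total 0); column heights now [1 3 0 0 0], max=3
Drop 2: J rot3 at col 0 lands with bottom-row=3; cleared 0 line(s) (total 0); column heights now [4 6 0 0 0], max=6
Drop 3: T rot3 at col 0 lands with bottom-row=6; cleared 0 line(s) (total 0); column heights now [8 9 0 0 0], max=9
Test piece L rot1 at col 0 (width 2): heights before test = [8 9 0 0 0]; fits = False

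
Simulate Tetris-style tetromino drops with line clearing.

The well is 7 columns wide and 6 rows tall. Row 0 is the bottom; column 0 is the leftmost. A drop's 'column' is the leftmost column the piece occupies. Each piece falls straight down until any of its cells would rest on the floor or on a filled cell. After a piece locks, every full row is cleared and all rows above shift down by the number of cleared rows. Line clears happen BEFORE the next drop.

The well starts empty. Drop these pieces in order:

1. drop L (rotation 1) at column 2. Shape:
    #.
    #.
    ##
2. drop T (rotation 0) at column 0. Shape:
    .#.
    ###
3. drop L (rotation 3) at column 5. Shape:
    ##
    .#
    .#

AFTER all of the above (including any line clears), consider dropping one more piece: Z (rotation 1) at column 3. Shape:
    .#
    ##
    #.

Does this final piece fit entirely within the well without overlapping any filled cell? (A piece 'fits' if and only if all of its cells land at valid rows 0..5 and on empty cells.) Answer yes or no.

Drop 1: L rot1 at col 2 lands with bottom-row=0; cleared 0 line(s) (total 0); column heights now [0 0 3 1 0 0 0], max=3
Drop 2: T rot0 at col 0 lands with bottom-row=3; cleared 0 line(s) (total 0); column heights now [4 5 4 1 0 0 0], max=5
Drop 3: L rot3 at col 5 lands with bottom-row=0; cleared 0 line(s) (total 0); column heights now [4 5 4 1 0 3 3], max=5
Test piece Z rot1 at col 3 (width 2): heights before test = [4 5 4 1 0 3 3]; fits = True

Answer: yes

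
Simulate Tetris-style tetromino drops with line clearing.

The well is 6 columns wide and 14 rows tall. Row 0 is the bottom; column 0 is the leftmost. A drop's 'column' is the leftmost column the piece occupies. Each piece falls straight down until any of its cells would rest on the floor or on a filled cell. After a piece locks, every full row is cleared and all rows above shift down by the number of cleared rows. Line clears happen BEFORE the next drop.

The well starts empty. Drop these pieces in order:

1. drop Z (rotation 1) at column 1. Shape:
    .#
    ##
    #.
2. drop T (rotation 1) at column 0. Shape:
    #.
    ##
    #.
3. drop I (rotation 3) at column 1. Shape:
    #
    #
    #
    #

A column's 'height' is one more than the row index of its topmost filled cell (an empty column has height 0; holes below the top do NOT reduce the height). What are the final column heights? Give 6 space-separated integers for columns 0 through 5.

Answer: 4 7 3 0 0 0

Derivation:
Drop 1: Z rot1 at col 1 lands with bottom-row=0; cleared 0 line(s) (total 0); column heights now [0 2 3 0 0 0], max=3
Drop 2: T rot1 at col 0 lands with bottom-row=1; cleared 0 line(s) (total 0); column heights now [4 3 3 0 0 0], max=4
Drop 3: I rot3 at col 1 lands with bottom-row=3; cleared 0 line(s) (total 0); column heights now [4 7 3 0 0 0], max=7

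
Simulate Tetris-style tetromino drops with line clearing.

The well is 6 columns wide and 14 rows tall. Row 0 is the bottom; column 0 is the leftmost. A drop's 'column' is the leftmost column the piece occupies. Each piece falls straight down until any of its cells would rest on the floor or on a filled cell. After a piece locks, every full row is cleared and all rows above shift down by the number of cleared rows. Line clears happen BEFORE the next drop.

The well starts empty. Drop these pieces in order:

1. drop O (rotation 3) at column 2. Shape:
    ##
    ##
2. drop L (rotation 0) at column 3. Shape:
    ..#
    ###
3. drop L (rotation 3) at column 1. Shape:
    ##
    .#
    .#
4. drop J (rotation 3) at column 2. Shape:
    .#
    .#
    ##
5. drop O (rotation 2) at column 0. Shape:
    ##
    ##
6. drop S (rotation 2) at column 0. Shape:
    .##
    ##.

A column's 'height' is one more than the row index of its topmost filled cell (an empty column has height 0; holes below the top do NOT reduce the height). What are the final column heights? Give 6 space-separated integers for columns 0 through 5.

Answer: 8 9 9 8 3 4

Derivation:
Drop 1: O rot3 at col 2 lands with bottom-row=0; cleared 0 line(s) (total 0); column heights now [0 0 2 2 0 0], max=2
Drop 2: L rot0 at col 3 lands with bottom-row=2; cleared 0 line(s) (total 0); column heights now [0 0 2 3 3 4], max=4
Drop 3: L rot3 at col 1 lands with bottom-row=2; cleared 0 line(s) (total 0); column heights now [0 5 5 3 3 4], max=5
Drop 4: J rot3 at col 2 lands with bottom-row=5; cleared 0 line(s) (total 0); column heights now [0 5 6 8 3 4], max=8
Drop 5: O rot2 at col 0 lands with bottom-row=5; cleared 0 line(s) (total 0); column heights now [7 7 6 8 3 4], max=8
Drop 6: S rot2 at col 0 lands with bottom-row=7; cleared 0 line(s) (total 0); column heights now [8 9 9 8 3 4], max=9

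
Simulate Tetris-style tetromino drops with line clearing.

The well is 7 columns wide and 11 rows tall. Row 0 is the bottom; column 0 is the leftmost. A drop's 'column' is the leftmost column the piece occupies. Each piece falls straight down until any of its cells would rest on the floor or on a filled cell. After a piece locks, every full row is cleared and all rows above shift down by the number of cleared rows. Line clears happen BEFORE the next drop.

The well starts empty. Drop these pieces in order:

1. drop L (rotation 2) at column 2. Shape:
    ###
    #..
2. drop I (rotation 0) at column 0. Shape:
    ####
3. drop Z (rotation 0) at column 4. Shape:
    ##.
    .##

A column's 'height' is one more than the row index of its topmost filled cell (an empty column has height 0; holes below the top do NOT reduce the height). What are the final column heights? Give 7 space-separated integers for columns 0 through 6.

Drop 1: L rot2 at col 2 lands with bottom-row=0; cleared 0 line(s) (total 0); column heights now [0 0 2 2 2 0 0], max=2
Drop 2: I rot0 at col 0 lands with bottom-row=2; cleared 0 line(s) (total 0); column heights now [3 3 3 3 2 0 0], max=3
Drop 3: Z rot0 at col 4 lands with bottom-row=1; cleared 0 line(s) (total 0); column heights now [3 3 3 3 3 3 2], max=3

Answer: 3 3 3 3 3 3 2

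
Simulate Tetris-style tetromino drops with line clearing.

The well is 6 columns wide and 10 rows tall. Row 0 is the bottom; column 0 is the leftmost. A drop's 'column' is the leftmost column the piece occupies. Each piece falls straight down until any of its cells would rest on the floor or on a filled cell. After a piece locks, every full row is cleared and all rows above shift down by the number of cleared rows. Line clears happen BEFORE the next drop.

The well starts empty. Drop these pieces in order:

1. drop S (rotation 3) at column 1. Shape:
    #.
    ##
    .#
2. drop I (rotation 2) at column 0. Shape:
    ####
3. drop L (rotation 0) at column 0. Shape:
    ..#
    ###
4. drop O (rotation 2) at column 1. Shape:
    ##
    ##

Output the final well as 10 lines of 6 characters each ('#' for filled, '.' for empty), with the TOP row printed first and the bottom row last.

Answer: ......
......
.##...
.##...
..#...
###...
####..
.#....
.##...
..#...

Derivation:
Drop 1: S rot3 at col 1 lands with bottom-row=0; cleared 0 line(s) (total 0); column heights now [0 3 2 0 0 0], max=3
Drop 2: I rot2 at col 0 lands with bottom-row=3; cleared 0 line(s) (total 0); column heights now [4 4 4 4 0 0], max=4
Drop 3: L rot0 at col 0 lands with bottom-row=4; cleared 0 line(s) (total 0); column heights now [5 5 6 4 0 0], max=6
Drop 4: O rot2 at col 1 lands with bottom-row=6; cleared 0 line(s) (total 0); column heights now [5 8 8 4 0 0], max=8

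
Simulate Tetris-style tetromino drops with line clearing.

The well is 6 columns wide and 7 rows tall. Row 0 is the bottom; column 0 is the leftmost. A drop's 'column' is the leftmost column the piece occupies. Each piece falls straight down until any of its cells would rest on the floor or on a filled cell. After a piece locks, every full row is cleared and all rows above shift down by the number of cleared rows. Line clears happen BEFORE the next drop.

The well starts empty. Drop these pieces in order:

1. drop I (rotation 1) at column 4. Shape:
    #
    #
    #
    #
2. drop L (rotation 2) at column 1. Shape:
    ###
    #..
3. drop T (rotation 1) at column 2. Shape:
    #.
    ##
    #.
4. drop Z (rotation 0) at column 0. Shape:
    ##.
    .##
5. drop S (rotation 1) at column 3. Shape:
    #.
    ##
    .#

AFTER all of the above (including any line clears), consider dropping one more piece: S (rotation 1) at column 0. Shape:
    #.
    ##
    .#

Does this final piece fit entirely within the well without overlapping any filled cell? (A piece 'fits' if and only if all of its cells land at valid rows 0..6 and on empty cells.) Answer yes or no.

Drop 1: I rot1 at col 4 lands with bottom-row=0; cleared 0 line(s) (total 0); column heights now [0 0 0 0 4 0], max=4
Drop 2: L rot2 at col 1 lands with bottom-row=0; cleared 0 line(s) (total 0); column heights now [0 2 2 2 4 0], max=4
Drop 3: T rot1 at col 2 lands with bottom-row=2; cleared 0 line(s) (total 0); column heights now [0 2 5 4 4 0], max=5
Drop 4: Z rot0 at col 0 lands with bottom-row=5; cleared 0 line(s) (total 0); column heights now [7 7 6 4 4 0], max=7
Drop 5: S rot1 at col 3 lands with bottom-row=4; cleared 0 line(s) (total 0); column heights now [7 7 6 7 6 0], max=7
Test piece S rot1 at col 0 (width 2): heights before test = [7 7 6 7 6 0]; fits = False

Answer: no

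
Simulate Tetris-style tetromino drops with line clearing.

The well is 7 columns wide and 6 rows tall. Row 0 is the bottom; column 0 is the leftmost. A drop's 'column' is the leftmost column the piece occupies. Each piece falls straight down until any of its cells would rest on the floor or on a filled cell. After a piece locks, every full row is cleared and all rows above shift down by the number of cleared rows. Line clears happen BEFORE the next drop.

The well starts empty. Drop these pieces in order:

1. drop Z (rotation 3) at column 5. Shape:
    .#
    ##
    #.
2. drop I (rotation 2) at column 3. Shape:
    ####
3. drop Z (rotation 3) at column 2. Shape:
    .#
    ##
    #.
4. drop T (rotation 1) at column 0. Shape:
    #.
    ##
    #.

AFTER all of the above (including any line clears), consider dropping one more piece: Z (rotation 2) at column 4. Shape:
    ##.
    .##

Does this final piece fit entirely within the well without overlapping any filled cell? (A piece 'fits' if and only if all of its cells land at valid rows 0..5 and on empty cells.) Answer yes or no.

Answer: yes

Derivation:
Drop 1: Z rot3 at col 5 lands with bottom-row=0; cleared 0 line(s) (total 0); column heights now [0 0 0 0 0 2 3], max=3
Drop 2: I rot2 at col 3 lands with bottom-row=3; cleared 0 line(s) (total 0); column heights now [0 0 0 4 4 4 4], max=4
Drop 3: Z rot3 at col 2 lands with bottom-row=3; cleared 0 line(s) (total 0); column heights now [0 0 5 6 4 4 4], max=6
Drop 4: T rot1 at col 0 lands with bottom-row=0; cleared 0 line(s) (total 0); column heights now [3 2 5 6 4 4 4], max=6
Test piece Z rot2 at col 4 (width 3): heights before test = [3 2 5 6 4 4 4]; fits = True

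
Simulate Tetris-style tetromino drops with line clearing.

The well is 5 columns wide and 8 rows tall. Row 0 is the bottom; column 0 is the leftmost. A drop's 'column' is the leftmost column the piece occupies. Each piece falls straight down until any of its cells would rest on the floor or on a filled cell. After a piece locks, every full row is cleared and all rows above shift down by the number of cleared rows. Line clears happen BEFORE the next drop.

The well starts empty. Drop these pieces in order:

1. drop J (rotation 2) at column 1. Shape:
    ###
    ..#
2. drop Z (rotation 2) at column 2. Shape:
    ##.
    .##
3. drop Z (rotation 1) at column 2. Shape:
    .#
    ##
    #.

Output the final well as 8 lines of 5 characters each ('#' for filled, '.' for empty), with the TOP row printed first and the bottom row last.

Drop 1: J rot2 at col 1 lands with bottom-row=0; cleared 0 line(s) (total 0); column heights now [0 2 2 2 0], max=2
Drop 2: Z rot2 at col 2 lands with bottom-row=2; cleared 0 line(s) (total 0); column heights now [0 2 4 4 3], max=4
Drop 3: Z rot1 at col 2 lands with bottom-row=4; cleared 0 line(s) (total 0); column heights now [0 2 6 7 3], max=7

Answer: .....
...#.
..##.
..#..
..##.
...##
.###.
...#.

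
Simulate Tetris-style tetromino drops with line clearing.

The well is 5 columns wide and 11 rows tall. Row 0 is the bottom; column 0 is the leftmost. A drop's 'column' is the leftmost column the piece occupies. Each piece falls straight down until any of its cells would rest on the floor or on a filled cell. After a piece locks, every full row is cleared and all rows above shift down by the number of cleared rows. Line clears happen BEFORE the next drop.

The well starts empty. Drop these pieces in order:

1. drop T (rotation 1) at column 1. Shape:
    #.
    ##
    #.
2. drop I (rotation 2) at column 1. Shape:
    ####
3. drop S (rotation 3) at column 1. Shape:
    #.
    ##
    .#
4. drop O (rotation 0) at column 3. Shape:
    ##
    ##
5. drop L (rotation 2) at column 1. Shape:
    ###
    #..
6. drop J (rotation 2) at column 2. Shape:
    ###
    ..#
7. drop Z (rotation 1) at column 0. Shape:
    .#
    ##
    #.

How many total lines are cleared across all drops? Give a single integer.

Answer: 2

Derivation:
Drop 1: T rot1 at col 1 lands with bottom-row=0; cleared 0 line(s) (total 0); column heights now [0 3 2 0 0], max=3
Drop 2: I rot2 at col 1 lands with bottom-row=3; cleared 0 line(s) (total 0); column heights now [0 4 4 4 4], max=4
Drop 3: S rot3 at col 1 lands with bottom-row=4; cleared 0 line(s) (total 0); column heights now [0 7 6 4 4], max=7
Drop 4: O rot0 at col 3 lands with bottom-row=4; cleared 0 line(s) (total 0); column heights now [0 7 6 6 6], max=7
Drop 5: L rot2 at col 1 lands with bottom-row=7; cleared 0 line(s) (total 0); column heights now [0 9 9 9 6], max=9
Drop 6: J rot2 at col 2 lands with bottom-row=8; cleared 0 line(s) (total 0); column heights now [0 9 10 10 10], max=10
Drop 7: Z rot1 at col 0 lands with bottom-row=8; cleared 2 line(s) (total 2); column heights now [0 9 6 6 6], max=9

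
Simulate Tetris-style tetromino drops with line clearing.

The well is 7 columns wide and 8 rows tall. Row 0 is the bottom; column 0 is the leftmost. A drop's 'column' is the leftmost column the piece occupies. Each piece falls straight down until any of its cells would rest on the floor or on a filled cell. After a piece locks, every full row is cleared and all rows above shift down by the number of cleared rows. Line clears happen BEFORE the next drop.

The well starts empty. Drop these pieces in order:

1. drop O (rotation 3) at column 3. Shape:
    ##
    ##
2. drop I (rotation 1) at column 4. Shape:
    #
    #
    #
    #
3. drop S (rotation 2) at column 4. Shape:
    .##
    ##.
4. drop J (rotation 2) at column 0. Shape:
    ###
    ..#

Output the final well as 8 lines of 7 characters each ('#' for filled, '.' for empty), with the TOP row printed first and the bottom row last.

Drop 1: O rot3 at col 3 lands with bottom-row=0; cleared 0 line(s) (total 0); column heights now [0 0 0 2 2 0 0], max=2
Drop 2: I rot1 at col 4 lands with bottom-row=2; cleared 0 line(s) (total 0); column heights now [0 0 0 2 6 0 0], max=6
Drop 3: S rot2 at col 4 lands with bottom-row=6; cleared 0 line(s) (total 0); column heights now [0 0 0 2 7 8 8], max=8
Drop 4: J rot2 at col 0 lands with bottom-row=0; cleared 0 line(s) (total 0); column heights now [2 2 2 2 7 8 8], max=8

Answer: .....##
....##.
....#..
....#..
....#..
....#..
#####..
..###..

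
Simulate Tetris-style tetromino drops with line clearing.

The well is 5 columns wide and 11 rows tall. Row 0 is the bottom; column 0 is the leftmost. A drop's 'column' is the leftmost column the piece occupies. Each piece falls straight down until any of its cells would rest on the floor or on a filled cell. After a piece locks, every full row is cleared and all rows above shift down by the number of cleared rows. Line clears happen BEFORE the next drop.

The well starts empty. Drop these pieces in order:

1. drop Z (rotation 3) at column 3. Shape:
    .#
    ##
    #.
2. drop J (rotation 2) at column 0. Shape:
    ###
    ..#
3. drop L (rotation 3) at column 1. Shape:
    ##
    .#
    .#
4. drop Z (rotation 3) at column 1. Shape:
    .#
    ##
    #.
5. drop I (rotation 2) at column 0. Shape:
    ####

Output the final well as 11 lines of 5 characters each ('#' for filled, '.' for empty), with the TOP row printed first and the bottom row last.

Drop 1: Z rot3 at col 3 lands with bottom-row=0; cleared 0 line(s) (total 0); column heights now [0 0 0 2 3], max=3
Drop 2: J rot2 at col 0 lands with bottom-row=0; cleared 1 line(s) (total 1); column heights now [0 0 1 1 2], max=2
Drop 3: L rot3 at col 1 lands with bottom-row=1; cleared 0 line(s) (total 1); column heights now [0 4 4 1 2], max=4
Drop 4: Z rot3 at col 1 lands with bottom-row=4; cleared 0 line(s) (total 1); column heights now [0 6 7 1 2], max=7
Drop 5: I rot2 at col 0 lands with bottom-row=7; cleared 0 line(s) (total 1); column heights now [8 8 8 8 2], max=8

Answer: .....
.....
.....
####.
..#..
.##..
.#...
.##..
..#..
..#.#
..##.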